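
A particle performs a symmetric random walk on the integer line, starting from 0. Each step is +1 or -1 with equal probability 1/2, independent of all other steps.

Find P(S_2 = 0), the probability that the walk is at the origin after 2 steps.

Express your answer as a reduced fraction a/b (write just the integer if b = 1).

To return to 0 after 2 steps: need exactly 1 step of +1 and 1 of -1.
Favorable paths: C(2,1) = 2
Total paths: 2^2 = 4
P = 2/4 = 1/2

Answer: 1/2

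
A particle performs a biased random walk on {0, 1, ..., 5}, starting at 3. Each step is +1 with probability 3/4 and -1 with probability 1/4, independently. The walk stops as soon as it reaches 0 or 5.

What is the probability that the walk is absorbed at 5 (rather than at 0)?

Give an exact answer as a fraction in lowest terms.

Answer: 117/121

Derivation:
Biased walk: p = 3/4, q = 1/4, r = q/p = 1/3
Gambler's ruin: P(hit 5 before 0 | start at 3) = (1 - r^a)/(1 - r^N)
r^3 = 1/27; r^5 = 1/243
P = (1 - 1/27) / (1 - 1/243) = 26/27 / 242/243 = 117/121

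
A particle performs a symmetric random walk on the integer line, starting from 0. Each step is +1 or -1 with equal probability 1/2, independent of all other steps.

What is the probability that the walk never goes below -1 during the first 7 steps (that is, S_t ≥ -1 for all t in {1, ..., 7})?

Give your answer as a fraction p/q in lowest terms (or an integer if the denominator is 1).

Let f(t,s) = #length-t paths at position s with S_1..S_t all ≥ -1.
f(t,s) = f(t-1,s-1) + f(t-1,s+1) for s ≥ -1; f(t,s) = 0 for s < -1.
t=0: f(0,0)=1
t=1: f(1,-1)=1 f(1,1)=1
t=2: f(2,0)=2 f(2,2)=1
t=3: f(3,-1)=2 f(3,1)=3 f(3,3)=1
t=4: f(4,0)=5 f(4,2)=4 f(4,4)=1
t=5: f(5,-1)=5 f(5,1)=9 f(5,3)=5 f(5,5)=1
t=6: f(6,0)=14 f(6,2)=14 f(6,4)=6 f(6,6)=1
t=7: f(7,-1)=14 f(7,1)=28 f(7,3)=20 f(7,5)=7 f(7,7)=1
Σ_s f(7,s) = 70
P = 70/128 = 35/64

Answer: 35/64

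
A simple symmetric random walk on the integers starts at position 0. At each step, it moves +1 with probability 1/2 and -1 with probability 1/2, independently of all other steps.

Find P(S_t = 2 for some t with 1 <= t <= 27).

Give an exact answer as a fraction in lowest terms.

Count via complement. Let g(t,s) = #length-t paths at position s with S_1..S_t all ≠ 2.
g(t,s) = g(t-1,s-1) + g(t-1,s+1) for s ≠ 2; g(t,2) = 0.
t=0: g(0,0)=1
t=1: g(1,-1)=1 g(1,1)=1
t=2: g(2,-2)=1 g(2,0)=2
t=3: g(3,-3)=1 g(3,-1)=3 g(3,1)=2
t=4: g(4,-4)=1 g(4,-2)=4 g(4,0)=5
t=5: g(5,-5)=1 g(5,-3)=5 g(5,-1)=9 g(5,1)=5
t=6: g(6,-6)=1 g(6,-4)=6 g(6,-2)=14 g(6,0)=14
t=7: g(7,-7)=1 g(7,-5)=7 g(7,-3)=20 g(7,-1)=28 g(7,1)=14
t=8: g(8,-8)=1 g(8,-6)=8 g(8,-4)=27 g(8,-2)=48 g(8,0)=42
t=9: g(9,-9)=1 g(9,-7)=9 g(9,-5)=35 g(9,-3)=75 g(9,-1)=90 g(9,1)=42
t=10: g(10,-10)=1 g(10,-8)=10 g(10,-6)=44 g(10,-4)=110 g(10,-2)=165 g(10,0)=132
t=11: g(11,-11)=1 g(11,-9)=11 g(11,-7)=54 g(11,-5)=154 g(11,-3)=275 g(11,-1)=297 g(11,1)=132
t=12: g(12,-12)=1 g(12,-10)=12 g(12,-8)=65 g(12,-6)=208 g(12,-4)=429 g(12,-2)=572 g(12,0)=429
t=13: g(13,-13)=1 g(13,-11)=13 g(13,-9)=77 g(13,-7)=273 g(13,-5)=637 g(13,-3)=1001 g(13,-1)=1001 g(13,1)=429
t=14: g(14,-14)=1 g(14,-12)=14 g(14,-10)=90 g(14,-8)=350 g(14,-6)=910 g(14,-4)=1638 g(14,-2)=2002 g(14,0)=1430
t=15: g(15,-15)=1 g(15,-13)=15 g(15,-11)=104 g(15,-9)=440 g(15,-7)=1260 g(15,-5)=2548 g(15,-3)=3640 g(15,-1)=3432 g(15,1)=1430
t=16: g(16,-16)=1 g(16,-14)=16 g(16,-12)=119 g(16,-10)=544 g(16,-8)=1700 g(16,-6)=3808 g(16,-4)=6188 g(16,-2)=7072 g(16,0)=4862
t=17: g(17,-17)=1 g(17,-15)=17 g(17,-13)=135 g(17,-11)=663 g(17,-9)=2244 g(17,-7)=5508 g(17,-5)=9996 g(17,-3)=13260 g(17,-1)=11934 g(17,1)=4862
t=18: g(18,-18)=1 g(18,-16)=18 g(18,-14)=152 g(18,-12)=798 g(18,-10)=2907 g(18,-8)=7752 g(18,-6)=15504 g(18,-4)=23256 g(18,-2)=25194 g(18,0)=16796
t=19: g(19,-19)=1 g(19,-17)=19 g(19,-15)=170 g(19,-13)=950 g(19,-11)=3705 g(19,-9)=10659 g(19,-7)=23256 g(19,-5)=38760 g(19,-3)=48450 g(19,-1)=41990 g(19,1)=16796
t=20: g(20,-20)=1 g(20,-18)=20 g(20,-16)=189 g(20,-14)=1120 g(20,-12)=4655 g(20,-10)=14364 g(20,-8)=33915 g(20,-6)=62016 g(20,-4)=87210 g(20,-2)=90440 g(20,0)=58786
t=21: g(21,-21)=1 g(21,-19)=21 g(21,-17)=209 g(21,-15)=1309 g(21,-13)=5775 g(21,-11)=19019 g(21,-9)=48279 g(21,-7)=95931 g(21,-5)=149226 g(21,-3)=177650 g(21,-1)=149226 g(21,1)=58786
t=22: g(22,-22)=1 g(22,-20)=22 g(22,-18)=230 g(22,-16)=1518 g(22,-14)=7084 g(22,-12)=24794 g(22,-10)=67298 g(22,-8)=144210 g(22,-6)=245157 g(22,-4)=326876 g(22,-2)=326876 g(22,0)=208012
t=23: g(23,-23)=1 g(23,-21)=23 g(23,-19)=252 g(23,-17)=1748 g(23,-15)=8602 g(23,-13)=31878 g(23,-11)=92092 g(23,-9)=211508 g(23,-7)=389367 g(23,-5)=572033 g(23,-3)=653752 g(23,-1)=534888 g(23,1)=208012
t=24: g(24,-24)=1 g(24,-22)=24 g(24,-20)=275 g(24,-18)=2000 g(24,-16)=10350 g(24,-14)=40480 g(24,-12)=123970 g(24,-10)=303600 g(24,-8)=600875 g(24,-6)=961400 g(24,-4)=1225785 g(24,-2)=1188640 g(24,0)=742900
t=25: g(25,-25)=1 g(25,-23)=25 g(25,-21)=299 g(25,-19)=2275 g(25,-17)=12350 g(25,-15)=50830 g(25,-13)=164450 g(25,-11)=427570 g(25,-9)=904475 g(25,-7)=1562275 g(25,-5)=2187185 g(25,-3)=2414425 g(25,-1)=1931540 g(25,1)=742900
t=26: g(26,-26)=1 g(26,-24)=26 g(26,-22)=324 g(26,-20)=2574 g(26,-18)=14625 g(26,-16)=63180 g(26,-14)=215280 g(26,-12)=592020 g(26,-10)=1332045 g(26,-8)=2466750 g(26,-6)=3749460 g(26,-4)=4601610 g(26,-2)=4345965 g(26,0)=2674440
t=27: g(27,-27)=1 g(27,-25)=27 g(27,-23)=350 g(27,-21)=2898 g(27,-19)=17199 g(27,-17)=77805 g(27,-15)=278460 g(27,-13)=807300 g(27,-11)=1924065 g(27,-9)=3798795 g(27,-7)=6216210 g(27,-5)=8351070 g(27,-3)=8947575 g(27,-1)=7020405 g(27,1)=2674440
Paths never hitting 2: Σ_s g(27,s) = 40116600
Paths hitting 2: 2^27 - 40116600 = 94101128
P = 94101128/134217728 = 11762641/16777216

Answer: 11762641/16777216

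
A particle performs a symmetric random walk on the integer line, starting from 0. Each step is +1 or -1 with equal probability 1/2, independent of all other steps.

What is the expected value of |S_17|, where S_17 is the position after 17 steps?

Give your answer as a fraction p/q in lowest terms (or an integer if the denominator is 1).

S_17 takes values m ≡ 1 (mod 2) with |m| ≤ 17; P(S_17=m) = C(17,(17+m)/2)/2^17.
Total paths: 2^17 = 131072
Distribution: P(S=-17)=1/131072, P(S=-15)=17/131072, P(S=-13)=136/131072, P(S=-11)=680/131072, P(S=-9)=2380/131072, P(S=-7)=6188/131072, P(S=-5)=12376/131072, P(S=-3)=19448/131072, P(S=-1)=24310/131072, P(S=1)=24310/131072, P(S=3)=19448/131072, P(S=5)=12376/131072, P(S=7)=6188/131072, P(S=9)=2380/131072, P(S=11)=680/131072, P(S=13)=136/131072, P(S=15)=17/131072, P(S=17)=1/131072
E[|S_17|] = Σ_m |m|·P(S_17=m) = 437580/131072 = 109395/32768

Answer: 109395/32768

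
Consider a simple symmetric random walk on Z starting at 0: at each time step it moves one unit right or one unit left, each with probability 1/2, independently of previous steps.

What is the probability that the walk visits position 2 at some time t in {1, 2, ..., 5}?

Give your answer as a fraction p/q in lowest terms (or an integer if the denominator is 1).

Count via complement. Let g(t,s) = #length-t paths at position s with S_1..S_t all ≠ 2.
g(t,s) = g(t-1,s-1) + g(t-1,s+1) for s ≠ 2; g(t,2) = 0.
t=0: g(0,0)=1
t=1: g(1,-1)=1 g(1,1)=1
t=2: g(2,-2)=1 g(2,0)=2
t=3: g(3,-3)=1 g(3,-1)=3 g(3,1)=2
t=4: g(4,-4)=1 g(4,-2)=4 g(4,0)=5
t=5: g(5,-5)=1 g(5,-3)=5 g(5,-1)=9 g(5,1)=5
Paths never hitting 2: Σ_s g(5,s) = 20
Paths hitting 2: 2^5 - 20 = 12
P = 12/32 = 3/8

Answer: 3/8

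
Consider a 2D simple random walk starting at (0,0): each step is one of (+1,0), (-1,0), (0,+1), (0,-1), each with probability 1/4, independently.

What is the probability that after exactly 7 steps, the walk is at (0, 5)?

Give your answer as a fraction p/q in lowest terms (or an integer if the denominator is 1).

Answer: 49/16384

Derivation:
Let h be the number of horizontal steps (so 7-h are vertical). To end at (0,5) need (h+0)/2 right-steps and ((7-h)+5)/2 up-steps.
Sum over h with 0 ≤ h ≤ 2, h ≡ 0 (mod 2), 7-h ≡ 1 (mod 2):
h=0: C(7,0)·C(0,0)·C(7,6) = 1·1·7 = 7
h=2: C(7,2)·C(2,1)·C(5,5) = 21·2·1 = 42
Total favorable: 49
Total paths: 4^7 = 16384
P = 49/16384 = 49/16384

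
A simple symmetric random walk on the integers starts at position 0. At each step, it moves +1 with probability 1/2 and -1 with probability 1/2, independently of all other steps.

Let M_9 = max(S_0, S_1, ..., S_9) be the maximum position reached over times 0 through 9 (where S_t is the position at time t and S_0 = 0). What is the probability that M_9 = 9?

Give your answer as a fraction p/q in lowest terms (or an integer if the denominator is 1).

Let M_9 = max(S_0,...,S_9). Use the reflection principle: for j ≥ 1, #{paths with M_9 ≥ j} = #{S_9 ≥ j} + #{S_9 ≥ j+1}.
By reflection, #{M_9 ≥ 9} = #{S_9 ≥ 9} + #{S_9 ≥ 10} = 1 + 0 = 1.
#{M_9 ≥ 10} = #{S_9 ≥ 10} + #{S_9 ≥ 11} = 0 + 0 = 0.
#{M_9 = 9} = 1 - 0 = 1.
P(M_9 = 9) = 1/512 = 1/512

Answer: 1/512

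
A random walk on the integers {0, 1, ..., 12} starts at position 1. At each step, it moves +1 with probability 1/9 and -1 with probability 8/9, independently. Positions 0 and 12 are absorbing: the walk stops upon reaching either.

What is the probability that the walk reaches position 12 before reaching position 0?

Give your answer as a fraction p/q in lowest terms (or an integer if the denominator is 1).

Answer: 1/9817068105

Derivation:
Biased walk: p = 1/9, q = 8/9, r = q/p = 8
Gambler's ruin: P(hit 12 before 0 | start at 1) = (1 - r^a)/(1 - r^N)
r^1 = 8; r^12 = 68719476736
P = (1 - 8) / (1 - 68719476736) = -7 / -68719476735 = 1/9817068105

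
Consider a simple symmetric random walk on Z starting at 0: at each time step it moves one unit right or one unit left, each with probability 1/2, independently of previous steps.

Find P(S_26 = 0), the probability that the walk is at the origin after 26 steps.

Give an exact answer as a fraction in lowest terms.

Answer: 1300075/8388608

Derivation:
To return to 0 after 26 steps: need exactly 13 steps of +1 and 13 of -1.
Favorable paths: C(26,13) = 10400600
Total paths: 2^26 = 67108864
P = 10400600/67108864 = 1300075/8388608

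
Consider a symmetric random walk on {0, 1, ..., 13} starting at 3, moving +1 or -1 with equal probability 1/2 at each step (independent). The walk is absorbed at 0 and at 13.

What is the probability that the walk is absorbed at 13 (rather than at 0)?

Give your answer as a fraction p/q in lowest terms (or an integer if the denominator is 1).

Answer: 3/13

Derivation:
Symmetric walk (p = 1/2): the harmonic-function argument gives P(hit 13 before 0 | start at 3) = a/N.
P = 3/13 = 3/13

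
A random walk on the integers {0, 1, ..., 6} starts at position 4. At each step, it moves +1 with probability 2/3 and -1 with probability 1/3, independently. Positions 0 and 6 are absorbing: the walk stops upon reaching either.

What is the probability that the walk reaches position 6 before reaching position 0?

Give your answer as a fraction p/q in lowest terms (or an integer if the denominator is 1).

Answer: 20/21

Derivation:
Biased walk: p = 2/3, q = 1/3, r = q/p = 1/2
Gambler's ruin: P(hit 6 before 0 | start at 4) = (1 - r^a)/(1 - r^N)
r^4 = 1/16; r^6 = 1/64
P = (1 - 1/16) / (1 - 1/64) = 15/16 / 63/64 = 20/21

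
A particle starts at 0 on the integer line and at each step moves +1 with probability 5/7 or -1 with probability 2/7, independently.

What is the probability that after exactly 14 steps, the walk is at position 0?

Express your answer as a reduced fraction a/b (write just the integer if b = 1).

Answer: 34320000000/678223072849

Derivation:
To be at 0 after 14 steps: need exactly 7 steps of +1 and 7 of -1.
Number of such sequences: C(14,7) = 3432
Each has probability (5/7)^7 · (2/7)^7 = 10000000/678223072849
P = 3432 · 10000000/678223072849 = 34320000000/678223072849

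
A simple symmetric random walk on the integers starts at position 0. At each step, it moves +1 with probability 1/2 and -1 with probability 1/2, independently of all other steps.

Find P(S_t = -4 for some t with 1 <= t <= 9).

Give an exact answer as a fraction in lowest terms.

Count via complement. Let g(t,s) = #length-t paths at position s with S_1..S_t all ≠ -4.
g(t,s) = g(t-1,s-1) + g(t-1,s+1) for s ≠ -4; g(t,-4) = 0.
t=0: g(0,0)=1
t=1: g(1,-1)=1 g(1,1)=1
t=2: g(2,-2)=1 g(2,0)=2 g(2,2)=1
t=3: g(3,-3)=1 g(3,-1)=3 g(3,1)=3 g(3,3)=1
t=4: g(4,-2)=4 g(4,0)=6 g(4,2)=4 g(4,4)=1
t=5: g(5,-3)=4 g(5,-1)=10 g(5,1)=10 g(5,3)=5 g(5,5)=1
t=6: g(6,-2)=14 g(6,0)=20 g(6,2)=15 g(6,4)=6 g(6,6)=1
t=7: g(7,-3)=14 g(7,-1)=34 g(7,1)=35 g(7,3)=21 g(7,5)=7 g(7,7)=1
t=8: g(8,-2)=48 g(8,0)=69 g(8,2)=56 g(8,4)=28 g(8,6)=8 g(8,8)=1
t=9: g(9,-3)=48 g(9,-1)=117 g(9,1)=125 g(9,3)=84 g(9,5)=36 g(9,7)=9 g(9,9)=1
Paths never hitting -4: Σ_s g(9,s) = 420
Paths hitting -4: 2^9 - 420 = 92
P = 92/512 = 23/128

Answer: 23/128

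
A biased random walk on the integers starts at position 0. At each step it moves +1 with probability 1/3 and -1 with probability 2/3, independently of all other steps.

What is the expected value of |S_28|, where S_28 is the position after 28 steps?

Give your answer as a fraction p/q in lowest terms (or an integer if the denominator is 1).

Answer: 216578218395532/22876792454961

Derivation:
S_28 takes values m ≡ 0 (mod 2) with |m| ≤ 28; P(S_28=m) = C(28,(28+m)/2) · (1/3)^((28+m)/2) · (2/3)^((28-m)/2).
Distribution: P(S=-28)=268435456/22876792454961, P(S=-26)=3758096384/22876792454961, P(S=-24)=939524096/847288609443, P(S=-22)=12213813248/2541865828329, P(S=-20)=38168166400/2541865828329, P(S=-18)=30534533120/847288609443, P(S=-16)=175573565440/2541865828329, P(S=-14)=275901317120/2541865828329, P(S=-12)=120706826240/847288609443, P(S=-10)=1207068262400/7625597484987, P(S=-8)=1146714849280/7625597484987, P(S=-6)=104246804480/847288609443, P(S=-4)=221524459520/2541865828329, P(S=-2)=136322744320/2541865828329, P(S=0)=24343347200/847288609443, P(S=2)=34080686080/2541865828329, P(S=4)=13845278720/2541865828329, P(S=6)=1628856320/847288609443, P(S=8)=4479354880/7625597484987, P(S=10)=1178777600/7625597484987, P(S=12)=29469440/847288609443, P(S=14)=16839680/2541865828329, P(S=16)=2679040/2541865828329, P(S=18)=116480/847288609443, P(S=20)=36400/2541865828329, P(S=22)=2912/2541865828329, P(S=24)=56/847288609443, P(S=26)=56/22876792454961, P(S=28)=1/22876792454961
E[|S_28|] = Σ_m |m|·P(S_28=m) = 216578218395532/22876792454961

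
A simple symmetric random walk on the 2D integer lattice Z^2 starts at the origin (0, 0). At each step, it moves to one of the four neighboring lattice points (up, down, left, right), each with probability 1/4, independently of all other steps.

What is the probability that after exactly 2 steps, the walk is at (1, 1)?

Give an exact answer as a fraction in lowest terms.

Answer: 1/8

Derivation:
Let h be the number of horizontal steps (so 2-h are vertical). To end at (1,1) need (h+1)/2 right-steps and ((2-h)+1)/2 up-steps.
Sum over h with 1 ≤ h ≤ 1, h ≡ 1 (mod 2), 2-h ≡ 1 (mod 2):
h=1: C(2,1)·C(1,1)·C(1,1) = 2·1·1 = 2
Total favorable: 2
Total paths: 4^2 = 16
P = 2/16 = 1/8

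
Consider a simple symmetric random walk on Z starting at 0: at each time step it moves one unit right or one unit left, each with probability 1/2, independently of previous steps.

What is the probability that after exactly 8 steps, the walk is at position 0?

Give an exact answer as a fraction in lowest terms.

Answer: 35/128

Derivation:
To return to 0 after 8 steps: need exactly 4 steps of +1 and 4 of -1.
Favorable paths: C(8,4) = 70
Total paths: 2^8 = 256
P = 70/256 = 35/128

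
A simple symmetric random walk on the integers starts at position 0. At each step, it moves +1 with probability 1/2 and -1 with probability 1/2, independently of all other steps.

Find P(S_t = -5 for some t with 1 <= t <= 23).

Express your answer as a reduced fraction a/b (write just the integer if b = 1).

Count via complement. Let g(t,s) = #length-t paths at position s with S_1..S_t all ≠ -5.
g(t,s) = g(t-1,s-1) + g(t-1,s+1) for s ≠ -5; g(t,-5) = 0.
t=0: g(0,0)=1
t=1: g(1,-1)=1 g(1,1)=1
t=2: g(2,-2)=1 g(2,0)=2 g(2,2)=1
t=3: g(3,-3)=1 g(3,-1)=3 g(3,1)=3 g(3,3)=1
t=4: g(4,-4)=1 g(4,-2)=4 g(4,0)=6 g(4,2)=4 g(4,4)=1
t=5: g(5,-3)=5 g(5,-1)=10 g(5,1)=10 g(5,3)=5 g(5,5)=1
t=6: g(6,-4)=5 g(6,-2)=15 g(6,0)=20 g(6,2)=15 g(6,4)=6 g(6,6)=1
t=7: g(7,-3)=20 g(7,-1)=35 g(7,1)=35 g(7,3)=21 g(7,5)=7 g(7,7)=1
t=8: g(8,-4)=20 g(8,-2)=55 g(8,0)=70 g(8,2)=56 g(8,4)=28 g(8,6)=8 g(8,8)=1
t=9: g(9,-3)=75 g(9,-1)=125 g(9,1)=126 g(9,3)=84 g(9,5)=36 g(9,7)=9 g(9,9)=1
t=10: g(10,-4)=75 g(10,-2)=200 g(10,0)=251 g(10,2)=210 g(10,4)=120 g(10,6)=45 g(10,8)=10 g(10,10)=1
t=11: g(11,-3)=275 g(11,-1)=451 g(11,1)=461 g(11,3)=330 g(11,5)=165 g(11,7)=55 g(11,9)=11 g(11,11)=1
t=12: g(12,-4)=275 g(12,-2)=726 g(12,0)=912 g(12,2)=791 g(12,4)=495 g(12,6)=220 g(12,8)=66 g(12,10)=12 g(12,12)=1
t=13: g(13,-3)=1001 g(13,-1)=1638 g(13,1)=1703 g(13,3)=1286 g(13,5)=715 g(13,7)=286 g(13,9)=78 g(13,11)=13 g(13,13)=1
t=14: g(14,-4)=1001 g(14,-2)=2639 g(14,0)=3341 g(14,2)=2989 g(14,4)=2001 g(14,6)=1001 g(14,8)=364 g(14,10)=91 g(14,12)=14 g(14,14)=1
t=15: g(15,-3)=3640 g(15,-1)=5980 g(15,1)=6330 g(15,3)=4990 g(15,5)=3002 g(15,7)=1365 g(15,9)=455 g(15,11)=105 g(15,13)=15 g(15,15)=1
t=16: g(16,-4)=3640 g(16,-2)=9620 g(16,0)=12310 g(16,2)=11320 g(16,4)=7992 g(16,6)=4367 g(16,8)=1820 g(16,10)=560 g(16,12)=120 g(16,14)=16 g(16,16)=1
t=17: g(17,-3)=13260 g(17,-1)=21930 g(17,1)=23630 g(17,3)=19312 g(17,5)=12359 g(17,7)=6187 g(17,9)=2380 g(17,11)=680 g(17,13)=136 g(17,15)=17 g(17,17)=1
t=18: g(18,-4)=13260 g(18,-2)=35190 g(18,0)=45560 g(18,2)=42942 g(18,4)=31671 g(18,6)=18546 g(18,8)=8567 g(18,10)=3060 g(18,12)=816 g(18,14)=153 g(18,16)=18 g(18,18)=1
t=19: g(19,-3)=48450 g(19,-1)=80750 g(19,1)=88502 g(19,3)=74613 g(19,5)=50217 g(19,7)=27113 g(19,9)=11627 g(19,11)=3876 g(19,13)=969 g(19,15)=171 g(19,17)=19 g(19,19)=1
t=20: g(20,-4)=48450 g(20,-2)=129200 g(20,0)=169252 g(20,2)=163115 g(20,4)=124830 g(20,6)=77330 g(20,8)=38740 g(20,10)=15503 g(20,12)=4845 g(20,14)=1140 g(20,16)=190 g(20,18)=20 g(20,20)=1
t=21: g(21,-3)=177650 g(21,-1)=298452 g(21,1)=332367 g(21,3)=287945 g(21,5)=202160 g(21,7)=116070 g(21,9)=54243 g(21,11)=20348 g(21,13)=5985 g(21,15)=1330 g(21,17)=210 g(21,19)=21 g(21,21)=1
t=22: g(22,-4)=177650 g(22,-2)=476102 g(22,0)=630819 g(22,2)=620312 g(22,4)=490105 g(22,6)=318230 g(22,8)=170313 g(22,10)=74591 g(22,12)=26333 g(22,14)=7315 g(22,16)=1540 g(22,18)=231 g(22,20)=22 g(22,22)=1
t=23: g(23,-3)=653752 g(23,-1)=1106921 g(23,1)=1251131 g(23,3)=1110417 g(23,5)=808335 g(23,7)=488543 g(23,9)=244904 g(23,11)=100924 g(23,13)=33648 g(23,15)=8855 g(23,17)=1771 g(23,19)=253 g(23,21)=23 g(23,23)=1
Paths never hitting -5: Σ_s g(23,s) = 5809478
Paths hitting -5: 2^23 - 5809478 = 2579130
P = 2579130/8388608 = 1289565/4194304

Answer: 1289565/4194304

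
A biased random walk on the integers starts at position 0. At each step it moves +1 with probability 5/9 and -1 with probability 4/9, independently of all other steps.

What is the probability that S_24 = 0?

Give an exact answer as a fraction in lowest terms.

Answer: 11076222976000000000000/79766443076872509863361

Derivation:
To be at 0 after 24 steps: need exactly 12 steps of +1 and 12 of -1.
Number of such sequences: C(24,12) = 2704156
Each has probability (5/9)^12 · (4/9)^12 = 4096000000000000/79766443076872509863361
P = 2704156 · 4096000000000000/79766443076872509863361 = 11076222976000000000000/79766443076872509863361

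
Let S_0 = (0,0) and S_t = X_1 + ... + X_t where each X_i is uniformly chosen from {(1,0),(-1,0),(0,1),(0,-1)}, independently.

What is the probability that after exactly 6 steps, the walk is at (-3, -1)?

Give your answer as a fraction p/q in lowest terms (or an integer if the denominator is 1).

Let h be the number of horizontal steps (so 6-h are vertical). To end at (-3,-1) need (h-3)/2 right-steps and ((6-h)-1)/2 up-steps.
Sum over h with 3 ≤ h ≤ 5, h ≡ 1 (mod 2), 6-h ≡ 1 (mod 2):
h=3: C(6,3)·C(3,0)·C(3,1) = 20·1·3 = 60
h=5: C(6,5)·C(5,1)·C(1,0) = 6·5·1 = 30
Total favorable: 90
Total paths: 4^6 = 4096
P = 90/4096 = 45/2048

Answer: 45/2048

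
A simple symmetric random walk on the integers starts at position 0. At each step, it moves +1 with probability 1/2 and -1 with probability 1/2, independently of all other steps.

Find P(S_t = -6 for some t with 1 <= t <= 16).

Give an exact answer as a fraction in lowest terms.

Count via complement. Let g(t,s) = #length-t paths at position s with S_1..S_t all ≠ -6.
g(t,s) = g(t-1,s-1) + g(t-1,s+1) for s ≠ -6; g(t,-6) = 0.
t=0: g(0,0)=1
t=1: g(1,-1)=1 g(1,1)=1
t=2: g(2,-2)=1 g(2,0)=2 g(2,2)=1
t=3: g(3,-3)=1 g(3,-1)=3 g(3,1)=3 g(3,3)=1
t=4: g(4,-4)=1 g(4,-2)=4 g(4,0)=6 g(4,2)=4 g(4,4)=1
t=5: g(5,-5)=1 g(5,-3)=5 g(5,-1)=10 g(5,1)=10 g(5,3)=5 g(5,5)=1
t=6: g(6,-4)=6 g(6,-2)=15 g(6,0)=20 g(6,2)=15 g(6,4)=6 g(6,6)=1
t=7: g(7,-5)=6 g(7,-3)=21 g(7,-1)=35 g(7,1)=35 g(7,3)=21 g(7,5)=7 g(7,7)=1
t=8: g(8,-4)=27 g(8,-2)=56 g(8,0)=70 g(8,2)=56 g(8,4)=28 g(8,6)=8 g(8,8)=1
t=9: g(9,-5)=27 g(9,-3)=83 g(9,-1)=126 g(9,1)=126 g(9,3)=84 g(9,5)=36 g(9,7)=9 g(9,9)=1
t=10: g(10,-4)=110 g(10,-2)=209 g(10,0)=252 g(10,2)=210 g(10,4)=120 g(10,6)=45 g(10,8)=10 g(10,10)=1
t=11: g(11,-5)=110 g(11,-3)=319 g(11,-1)=461 g(11,1)=462 g(11,3)=330 g(11,5)=165 g(11,7)=55 g(11,9)=11 g(11,11)=1
t=12: g(12,-4)=429 g(12,-2)=780 g(12,0)=923 g(12,2)=792 g(12,4)=495 g(12,6)=220 g(12,8)=66 g(12,10)=12 g(12,12)=1
t=13: g(13,-5)=429 g(13,-3)=1209 g(13,-1)=1703 g(13,1)=1715 g(13,3)=1287 g(13,5)=715 g(13,7)=286 g(13,9)=78 g(13,11)=13 g(13,13)=1
t=14: g(14,-4)=1638 g(14,-2)=2912 g(14,0)=3418 g(14,2)=3002 g(14,4)=2002 g(14,6)=1001 g(14,8)=364 g(14,10)=91 g(14,12)=14 g(14,14)=1
t=15: g(15,-5)=1638 g(15,-3)=4550 g(15,-1)=6330 g(15,1)=6420 g(15,3)=5004 g(15,5)=3003 g(15,7)=1365 g(15,9)=455 g(15,11)=105 g(15,13)=15 g(15,15)=1
t=16: g(16,-4)=6188 g(16,-2)=10880 g(16,0)=12750 g(16,2)=11424 g(16,4)=8007 g(16,6)=4368 g(16,8)=1820 g(16,10)=560 g(16,12)=120 g(16,14)=16 g(16,16)=1
Paths never hitting -6: Σ_s g(16,s) = 56134
Paths hitting -6: 2^16 - 56134 = 9402
P = 9402/65536 = 4701/32768

Answer: 4701/32768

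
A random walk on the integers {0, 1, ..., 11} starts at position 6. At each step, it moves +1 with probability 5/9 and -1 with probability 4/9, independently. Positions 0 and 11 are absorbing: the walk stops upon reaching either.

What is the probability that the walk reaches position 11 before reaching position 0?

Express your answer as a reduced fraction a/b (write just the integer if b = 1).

Answer: 36028125/44633821

Derivation:
Biased walk: p = 5/9, q = 4/9, r = q/p = 4/5
Gambler's ruin: P(hit 11 before 0 | start at 6) = (1 - r^a)/(1 - r^N)
r^6 = 4096/15625; r^11 = 4194304/48828125
P = (1 - 4096/15625) / (1 - 4194304/48828125) = 11529/15625 / 44633821/48828125 = 36028125/44633821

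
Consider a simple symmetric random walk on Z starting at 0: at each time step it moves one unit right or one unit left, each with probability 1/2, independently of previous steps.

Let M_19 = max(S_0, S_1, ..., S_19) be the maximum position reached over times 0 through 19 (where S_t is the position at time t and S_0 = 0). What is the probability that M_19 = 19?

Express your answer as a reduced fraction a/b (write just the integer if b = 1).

Let M_19 = max(S_0,...,S_19). Use the reflection principle: for j ≥ 1, #{paths with M_19 ≥ j} = #{S_19 ≥ j} + #{S_19 ≥ j+1}.
By reflection, #{M_19 ≥ 19} = #{S_19 ≥ 19} + #{S_19 ≥ 20} = 1 + 0 = 1.
#{M_19 ≥ 20} = #{S_19 ≥ 20} + #{S_19 ≥ 21} = 0 + 0 = 0.
#{M_19 = 19} = 1 - 0 = 1.
P(M_19 = 19) = 1/524288 = 1/524288

Answer: 1/524288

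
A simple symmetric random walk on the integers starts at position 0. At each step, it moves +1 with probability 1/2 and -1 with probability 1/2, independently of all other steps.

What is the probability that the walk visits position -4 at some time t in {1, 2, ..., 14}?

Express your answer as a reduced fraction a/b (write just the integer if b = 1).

Count via complement. Let g(t,s) = #length-t paths at position s with S_1..S_t all ≠ -4.
g(t,s) = g(t-1,s-1) + g(t-1,s+1) for s ≠ -4; g(t,-4) = 0.
t=0: g(0,0)=1
t=1: g(1,-1)=1 g(1,1)=1
t=2: g(2,-2)=1 g(2,0)=2 g(2,2)=1
t=3: g(3,-3)=1 g(3,-1)=3 g(3,1)=3 g(3,3)=1
t=4: g(4,-2)=4 g(4,0)=6 g(4,2)=4 g(4,4)=1
t=5: g(5,-3)=4 g(5,-1)=10 g(5,1)=10 g(5,3)=5 g(5,5)=1
t=6: g(6,-2)=14 g(6,0)=20 g(6,2)=15 g(6,4)=6 g(6,6)=1
t=7: g(7,-3)=14 g(7,-1)=34 g(7,1)=35 g(7,3)=21 g(7,5)=7 g(7,7)=1
t=8: g(8,-2)=48 g(8,0)=69 g(8,2)=56 g(8,4)=28 g(8,6)=8 g(8,8)=1
t=9: g(9,-3)=48 g(9,-1)=117 g(9,1)=125 g(9,3)=84 g(9,5)=36 g(9,7)=9 g(9,9)=1
t=10: g(10,-2)=165 g(10,0)=242 g(10,2)=209 g(10,4)=120 g(10,6)=45 g(10,8)=10 g(10,10)=1
t=11: g(11,-3)=165 g(11,-1)=407 g(11,1)=451 g(11,3)=329 g(11,5)=165 g(11,7)=55 g(11,9)=11 g(11,11)=1
t=12: g(12,-2)=572 g(12,0)=858 g(12,2)=780 g(12,4)=494 g(12,6)=220 g(12,8)=66 g(12,10)=12 g(12,12)=1
t=13: g(13,-3)=572 g(13,-1)=1430 g(13,1)=1638 g(13,3)=1274 g(13,5)=714 g(13,7)=286 g(13,9)=78 g(13,11)=13 g(13,13)=1
t=14: g(14,-2)=2002 g(14,0)=3068 g(14,2)=2912 g(14,4)=1988 g(14,6)=1000 g(14,8)=364 g(14,10)=91 g(14,12)=14 g(14,14)=1
Paths never hitting -4: Σ_s g(14,s) = 11440
Paths hitting -4: 2^14 - 11440 = 4944
P = 4944/16384 = 309/1024

Answer: 309/1024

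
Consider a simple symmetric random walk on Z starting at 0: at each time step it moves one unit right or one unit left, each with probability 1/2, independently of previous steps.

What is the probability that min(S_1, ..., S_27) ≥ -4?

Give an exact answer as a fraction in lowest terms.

Answer: 87922215/134217728

Derivation:
Let f(t,s) = #length-t paths at position s with S_1..S_t all ≥ -4.
f(t,s) = f(t-1,s-1) + f(t-1,s+1) for s ≥ -4; f(t,s) = 0 for s < -4.
t=0: f(0,0)=1
t=1: f(1,-1)=1 f(1,1)=1
t=2: f(2,-2)=1 f(2,0)=2 f(2,2)=1
t=3: f(3,-3)=1 f(3,-1)=3 f(3,1)=3 f(3,3)=1
t=4: f(4,-4)=1 f(4,-2)=4 f(4,0)=6 f(4,2)=4 f(4,4)=1
t=5: f(5,-3)=5 f(5,-1)=10 f(5,1)=10 f(5,3)=5 f(5,5)=1
t=6: f(6,-4)=5 f(6,-2)=15 f(6,0)=20 f(6,2)=15 f(6,4)=6 f(6,6)=1
t=7: f(7,-3)=20 f(7,-1)=35 f(7,1)=35 f(7,3)=21 f(7,5)=7 f(7,7)=1
t=8: f(8,-4)=20 f(8,-2)=55 f(8,0)=70 f(8,2)=56 f(8,4)=28 f(8,6)=8 f(8,8)=1
t=9: f(9,-3)=75 f(9,-1)=125 f(9,1)=126 f(9,3)=84 f(9,5)=36 f(9,7)=9 f(9,9)=1
t=10: f(10,-4)=75 f(10,-2)=200 f(10,0)=251 f(10,2)=210 f(10,4)=120 f(10,6)=45 f(10,8)=10 f(10,10)=1
t=11: f(11,-3)=275 f(11,-1)=451 f(11,1)=461 f(11,3)=330 f(11,5)=165 f(11,7)=55 f(11,9)=11 f(11,11)=1
t=12: f(12,-4)=275 f(12,-2)=726 f(12,0)=912 f(12,2)=791 f(12,4)=495 f(12,6)=220 f(12,8)=66 f(12,10)=12 f(12,12)=1
t=13: f(13,-3)=1001 f(13,-1)=1638 f(13,1)=1703 f(13,3)=1286 f(13,5)=715 f(13,7)=286 f(13,9)=78 f(13,11)=13 f(13,13)=1
t=14: f(14,-4)=1001 f(14,-2)=2639 f(14,0)=3341 f(14,2)=2989 f(14,4)=2001 f(14,6)=1001 f(14,8)=364 f(14,10)=91 f(14,12)=14 f(14,14)=1
t=15: f(15,-3)=3640 f(15,-1)=5980 f(15,1)=6330 f(15,3)=4990 f(15,5)=3002 f(15,7)=1365 f(15,9)=455 f(15,11)=105 f(15,13)=15 f(15,15)=1
t=16: f(16,-4)=3640 f(16,-2)=9620 f(16,0)=12310 f(16,2)=11320 f(16,4)=7992 f(16,6)=4367 f(16,8)=1820 f(16,10)=560 f(16,12)=120 f(16,14)=16 f(16,16)=1
t=17: f(17,-3)=13260 f(17,-1)=21930 f(17,1)=23630 f(17,3)=19312 f(17,5)=12359 f(17,7)=6187 f(17,9)=2380 f(17,11)=680 f(17,13)=136 f(17,15)=17 f(17,17)=1
t=18: f(18,-4)=13260 f(18,-2)=35190 f(18,0)=45560 f(18,2)=42942 f(18,4)=31671 f(18,6)=18546 f(18,8)=8567 f(18,10)=3060 f(18,12)=816 f(18,14)=153 f(18,16)=18 f(18,18)=1
t=19: f(19,-3)=48450 f(19,-1)=80750 f(19,1)=88502 f(19,3)=74613 f(19,5)=50217 f(19,7)=27113 f(19,9)=11627 f(19,11)=3876 f(19,13)=969 f(19,15)=171 f(19,17)=19 f(19,19)=1
t=20: f(20,-4)=48450 f(20,-2)=129200 f(20,0)=169252 f(20,2)=163115 f(20,4)=124830 f(20,6)=77330 f(20,8)=38740 f(20,10)=15503 f(20,12)=4845 f(20,14)=1140 f(20,16)=190 f(20,18)=20 f(20,20)=1
t=21: f(21,-3)=177650 f(21,-1)=298452 f(21,1)=332367 f(21,3)=287945 f(21,5)=202160 f(21,7)=116070 f(21,9)=54243 f(21,11)=20348 f(21,13)=5985 f(21,15)=1330 f(21,17)=210 f(21,19)=21 f(21,21)=1
t=22: f(22,-4)=177650 f(22,-2)=476102 f(22,0)=630819 f(22,2)=620312 f(22,4)=490105 f(22,6)=318230 f(22,8)=170313 f(22,10)=74591 f(22,12)=26333 f(22,14)=7315 f(22,16)=1540 f(22,18)=231 f(22,20)=22 f(22,22)=1
t=23: f(23,-3)=653752 f(23,-1)=1106921 f(23,1)=1251131 f(23,3)=1110417 f(23,5)=808335 f(23,7)=488543 f(23,9)=244904 f(23,11)=100924 f(23,13)=33648 f(23,15)=8855 f(23,17)=1771 f(23,19)=253 f(23,21)=23 f(23,23)=1
t=24: f(24,-4)=653752 f(24,-2)=1760673 f(24,0)=2358052 f(24,2)=2361548 f(24,4)=1918752 f(24,6)=1296878 f(24,8)=733447 f(24,10)=345828 f(24,12)=134572 f(24,14)=42503 f(24,16)=10626 f(24,18)=2024 f(24,20)=276 f(24,22)=24 f(24,24)=1
t=25: f(25,-3)=2414425 f(25,-1)=4118725 f(25,1)=4719600 f(25,3)=4280300 f(25,5)=3215630 f(25,7)=2030325 f(25,9)=1079275 f(25,11)=480400 f(25,13)=177075 f(25,15)=53129 f(25,17)=12650 f(25,19)=2300 f(25,21)=300 f(25,23)=25 f(25,25)=1
t=26: f(26,-4)=2414425 f(26,-2)=6533150 f(26,0)=8838325 f(26,2)=8999900 f(26,4)=7495930 f(26,6)=5245955 f(26,8)=3109600 f(26,10)=1559675 f(26,12)=657475 f(26,14)=230204 f(26,16)=65779 f(26,18)=14950 f(26,20)=2600 f(26,22)=325 f(26,24)=26 f(26,26)=1
t=27: f(27,-3)=8947575 f(27,-1)=15371475 f(27,1)=17838225 f(27,3)=16495830 f(27,5)=12741885 f(27,7)=8355555 f(27,9)=4669275 f(27,11)=2217150 f(27,13)=887679 f(27,15)=295983 f(27,17)=80729 f(27,19)=17550 f(27,21)=2925 f(27,23)=351 f(27,25)=27 f(27,27)=1
Σ_s f(27,s) = 87922215
P = 87922215/134217728 = 87922215/134217728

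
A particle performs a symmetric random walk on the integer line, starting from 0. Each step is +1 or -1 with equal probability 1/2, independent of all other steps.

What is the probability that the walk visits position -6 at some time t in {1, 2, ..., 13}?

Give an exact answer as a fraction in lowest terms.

Answer: 189/2048

Derivation:
Count via complement. Let g(t,s) = #length-t paths at position s with S_1..S_t all ≠ -6.
g(t,s) = g(t-1,s-1) + g(t-1,s+1) for s ≠ -6; g(t,-6) = 0.
t=0: g(0,0)=1
t=1: g(1,-1)=1 g(1,1)=1
t=2: g(2,-2)=1 g(2,0)=2 g(2,2)=1
t=3: g(3,-3)=1 g(3,-1)=3 g(3,1)=3 g(3,3)=1
t=4: g(4,-4)=1 g(4,-2)=4 g(4,0)=6 g(4,2)=4 g(4,4)=1
t=5: g(5,-5)=1 g(5,-3)=5 g(5,-1)=10 g(5,1)=10 g(5,3)=5 g(5,5)=1
t=6: g(6,-4)=6 g(6,-2)=15 g(6,0)=20 g(6,2)=15 g(6,4)=6 g(6,6)=1
t=7: g(7,-5)=6 g(7,-3)=21 g(7,-1)=35 g(7,1)=35 g(7,3)=21 g(7,5)=7 g(7,7)=1
t=8: g(8,-4)=27 g(8,-2)=56 g(8,0)=70 g(8,2)=56 g(8,4)=28 g(8,6)=8 g(8,8)=1
t=9: g(9,-5)=27 g(9,-3)=83 g(9,-1)=126 g(9,1)=126 g(9,3)=84 g(9,5)=36 g(9,7)=9 g(9,9)=1
t=10: g(10,-4)=110 g(10,-2)=209 g(10,0)=252 g(10,2)=210 g(10,4)=120 g(10,6)=45 g(10,8)=10 g(10,10)=1
t=11: g(11,-5)=110 g(11,-3)=319 g(11,-1)=461 g(11,1)=462 g(11,3)=330 g(11,5)=165 g(11,7)=55 g(11,9)=11 g(11,11)=1
t=12: g(12,-4)=429 g(12,-2)=780 g(12,0)=923 g(12,2)=792 g(12,4)=495 g(12,6)=220 g(12,8)=66 g(12,10)=12 g(12,12)=1
t=13: g(13,-5)=429 g(13,-3)=1209 g(13,-1)=1703 g(13,1)=1715 g(13,3)=1287 g(13,5)=715 g(13,7)=286 g(13,9)=78 g(13,11)=13 g(13,13)=1
Paths never hitting -6: Σ_s g(13,s) = 7436
Paths hitting -6: 2^13 - 7436 = 756
P = 756/8192 = 189/2048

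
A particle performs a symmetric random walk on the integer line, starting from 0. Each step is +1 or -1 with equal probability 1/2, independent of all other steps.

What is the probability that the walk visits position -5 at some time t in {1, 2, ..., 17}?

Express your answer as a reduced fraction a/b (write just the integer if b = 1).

Answer: 7795/32768

Derivation:
Count via complement. Let g(t,s) = #length-t paths at position s with S_1..S_t all ≠ -5.
g(t,s) = g(t-1,s-1) + g(t-1,s+1) for s ≠ -5; g(t,-5) = 0.
t=0: g(0,0)=1
t=1: g(1,-1)=1 g(1,1)=1
t=2: g(2,-2)=1 g(2,0)=2 g(2,2)=1
t=3: g(3,-3)=1 g(3,-1)=3 g(3,1)=3 g(3,3)=1
t=4: g(4,-4)=1 g(4,-2)=4 g(4,0)=6 g(4,2)=4 g(4,4)=1
t=5: g(5,-3)=5 g(5,-1)=10 g(5,1)=10 g(5,3)=5 g(5,5)=1
t=6: g(6,-4)=5 g(6,-2)=15 g(6,0)=20 g(6,2)=15 g(6,4)=6 g(6,6)=1
t=7: g(7,-3)=20 g(7,-1)=35 g(7,1)=35 g(7,3)=21 g(7,5)=7 g(7,7)=1
t=8: g(8,-4)=20 g(8,-2)=55 g(8,0)=70 g(8,2)=56 g(8,4)=28 g(8,6)=8 g(8,8)=1
t=9: g(9,-3)=75 g(9,-1)=125 g(9,1)=126 g(9,3)=84 g(9,5)=36 g(9,7)=9 g(9,9)=1
t=10: g(10,-4)=75 g(10,-2)=200 g(10,0)=251 g(10,2)=210 g(10,4)=120 g(10,6)=45 g(10,8)=10 g(10,10)=1
t=11: g(11,-3)=275 g(11,-1)=451 g(11,1)=461 g(11,3)=330 g(11,5)=165 g(11,7)=55 g(11,9)=11 g(11,11)=1
t=12: g(12,-4)=275 g(12,-2)=726 g(12,0)=912 g(12,2)=791 g(12,4)=495 g(12,6)=220 g(12,8)=66 g(12,10)=12 g(12,12)=1
t=13: g(13,-3)=1001 g(13,-1)=1638 g(13,1)=1703 g(13,3)=1286 g(13,5)=715 g(13,7)=286 g(13,9)=78 g(13,11)=13 g(13,13)=1
t=14: g(14,-4)=1001 g(14,-2)=2639 g(14,0)=3341 g(14,2)=2989 g(14,4)=2001 g(14,6)=1001 g(14,8)=364 g(14,10)=91 g(14,12)=14 g(14,14)=1
t=15: g(15,-3)=3640 g(15,-1)=5980 g(15,1)=6330 g(15,3)=4990 g(15,5)=3002 g(15,7)=1365 g(15,9)=455 g(15,11)=105 g(15,13)=15 g(15,15)=1
t=16: g(16,-4)=3640 g(16,-2)=9620 g(16,0)=12310 g(16,2)=11320 g(16,4)=7992 g(16,6)=4367 g(16,8)=1820 g(16,10)=560 g(16,12)=120 g(16,14)=16 g(16,16)=1
t=17: g(17,-3)=13260 g(17,-1)=21930 g(17,1)=23630 g(17,3)=19312 g(17,5)=12359 g(17,7)=6187 g(17,9)=2380 g(17,11)=680 g(17,13)=136 g(17,15)=17 g(17,17)=1
Paths never hitting -5: Σ_s g(17,s) = 99892
Paths hitting -5: 2^17 - 99892 = 31180
P = 31180/131072 = 7795/32768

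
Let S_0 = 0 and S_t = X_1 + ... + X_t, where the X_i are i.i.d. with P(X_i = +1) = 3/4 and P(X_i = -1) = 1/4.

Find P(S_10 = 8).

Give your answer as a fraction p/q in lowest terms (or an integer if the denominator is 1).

Answer: 98415/524288

Derivation:
To reach position 8 after 10 steps: need 9 steps of +1 and 1 step of -1.
Number of such sequences: C(10,9) = 10
Each has probability (3/4)^9 · (1/4)^1 = 19683/1048576
P = 10 · 19683/1048576 = 98415/524288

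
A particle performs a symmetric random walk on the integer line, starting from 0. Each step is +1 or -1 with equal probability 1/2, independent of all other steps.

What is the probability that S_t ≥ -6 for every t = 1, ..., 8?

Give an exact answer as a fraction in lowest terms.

Let f(t,s) = #length-t paths at position s with S_1..S_t all ≥ -6.
f(t,s) = f(t-1,s-1) + f(t-1,s+1) for s ≥ -6; f(t,s) = 0 for s < -6.
t=0: f(0,0)=1
t=1: f(1,-1)=1 f(1,1)=1
t=2: f(2,-2)=1 f(2,0)=2 f(2,2)=1
t=3: f(3,-3)=1 f(3,-1)=3 f(3,1)=3 f(3,3)=1
t=4: f(4,-4)=1 f(4,-2)=4 f(4,0)=6 f(4,2)=4 f(4,4)=1
t=5: f(5,-5)=1 f(5,-3)=5 f(5,-1)=10 f(5,1)=10 f(5,3)=5 f(5,5)=1
t=6: f(6,-6)=1 f(6,-4)=6 f(6,-2)=15 f(6,0)=20 f(6,2)=15 f(6,4)=6 f(6,6)=1
t=7: f(7,-5)=7 f(7,-3)=21 f(7,-1)=35 f(7,1)=35 f(7,3)=21 f(7,5)=7 f(7,7)=1
t=8: f(8,-6)=7 f(8,-4)=28 f(8,-2)=56 f(8,0)=70 f(8,2)=56 f(8,4)=28 f(8,6)=8 f(8,8)=1
Σ_s f(8,s) = 254
P = 254/256 = 127/128

Answer: 127/128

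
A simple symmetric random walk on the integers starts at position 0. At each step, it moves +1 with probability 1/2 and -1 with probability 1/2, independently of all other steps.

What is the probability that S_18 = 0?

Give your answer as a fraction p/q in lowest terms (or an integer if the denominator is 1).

Answer: 12155/65536

Derivation:
To return to 0 after 18 steps: need exactly 9 steps of +1 and 9 of -1.
Favorable paths: C(18,9) = 48620
Total paths: 2^18 = 262144
P = 48620/262144 = 12155/65536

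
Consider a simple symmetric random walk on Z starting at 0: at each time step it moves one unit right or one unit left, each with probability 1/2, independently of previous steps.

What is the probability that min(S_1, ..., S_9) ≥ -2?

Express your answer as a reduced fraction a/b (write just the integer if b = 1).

Answer: 21/32

Derivation:
Let f(t,s) = #length-t paths at position s with S_1..S_t all ≥ -2.
f(t,s) = f(t-1,s-1) + f(t-1,s+1) for s ≥ -2; f(t,s) = 0 for s < -2.
t=0: f(0,0)=1
t=1: f(1,-1)=1 f(1,1)=1
t=2: f(2,-2)=1 f(2,0)=2 f(2,2)=1
t=3: f(3,-1)=3 f(3,1)=3 f(3,3)=1
t=4: f(4,-2)=3 f(4,0)=6 f(4,2)=4 f(4,4)=1
t=5: f(5,-1)=9 f(5,1)=10 f(5,3)=5 f(5,5)=1
t=6: f(6,-2)=9 f(6,0)=19 f(6,2)=15 f(6,4)=6 f(6,6)=1
t=7: f(7,-1)=28 f(7,1)=34 f(7,3)=21 f(7,5)=7 f(7,7)=1
t=8: f(8,-2)=28 f(8,0)=62 f(8,2)=55 f(8,4)=28 f(8,6)=8 f(8,8)=1
t=9: f(9,-1)=90 f(9,1)=117 f(9,3)=83 f(9,5)=36 f(9,7)=9 f(9,9)=1
Σ_s f(9,s) = 336
P = 336/512 = 21/32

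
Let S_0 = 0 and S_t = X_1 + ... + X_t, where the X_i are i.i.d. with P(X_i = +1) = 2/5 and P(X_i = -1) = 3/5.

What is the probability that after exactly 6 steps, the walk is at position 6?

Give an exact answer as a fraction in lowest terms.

To reach position 6 after 6 steps: need 6 steps of +1 and 0 steps of -1.
Number of such sequences: C(6,6) = 1
Each has probability (2/5)^6 · (3/5)^0 = 64/15625
P = 1 · 64/15625 = 64/15625

Answer: 64/15625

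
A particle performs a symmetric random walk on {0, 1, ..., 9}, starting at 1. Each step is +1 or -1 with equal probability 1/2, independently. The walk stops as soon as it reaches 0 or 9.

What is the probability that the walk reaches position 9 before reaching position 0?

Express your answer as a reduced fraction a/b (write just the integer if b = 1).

Answer: 1/9

Derivation:
Symmetric walk (p = 1/2): the harmonic-function argument gives P(hit 9 before 0 | start at 1) = a/N.
P = 1/9 = 1/9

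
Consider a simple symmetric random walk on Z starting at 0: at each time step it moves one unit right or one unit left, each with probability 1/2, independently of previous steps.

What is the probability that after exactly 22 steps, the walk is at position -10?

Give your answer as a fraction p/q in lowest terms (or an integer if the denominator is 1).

Answer: 74613/4194304

Derivation:
To reach position -10 after 22 steps: need 6 steps of +1 and 16 of -1.
Favorable paths: C(22,6) = 74613
Total paths: 2^22 = 4194304
P = 74613/4194304 = 74613/4194304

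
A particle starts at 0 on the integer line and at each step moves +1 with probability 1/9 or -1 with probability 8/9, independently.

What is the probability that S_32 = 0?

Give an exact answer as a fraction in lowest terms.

To be at 0 after 32 steps: need exactly 16 steps of +1 and 16 of -1.
Number of such sequences: C(32,16) = 601080390
Each has probability (1/9)^16 · (8/9)^16 = 281474976710656/3433683820292512484657849089281
P = 601080390 · 281474976710656/3433683820292512484657849089281 = 18798787641831336181760/381520424476945831628649898809

Answer: 18798787641831336181760/381520424476945831628649898809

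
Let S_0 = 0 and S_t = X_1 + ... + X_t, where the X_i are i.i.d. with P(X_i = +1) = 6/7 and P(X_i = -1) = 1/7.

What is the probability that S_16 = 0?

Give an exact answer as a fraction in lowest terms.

Answer: 21616657920/33232930569601

Derivation:
To be at 0 after 16 steps: need exactly 8 steps of +1 and 8 of -1.
Number of such sequences: C(16,8) = 12870
Each has probability (6/7)^8 · (1/7)^8 = 1679616/33232930569601
P = 12870 · 1679616/33232930569601 = 21616657920/33232930569601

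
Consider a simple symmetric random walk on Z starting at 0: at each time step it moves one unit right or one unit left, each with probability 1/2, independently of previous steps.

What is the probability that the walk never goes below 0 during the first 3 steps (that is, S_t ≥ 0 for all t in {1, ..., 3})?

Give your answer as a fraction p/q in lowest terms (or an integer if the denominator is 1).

Answer: 3/8

Derivation:
Let f(t,s) = #length-t paths at position s with S_1..S_t all ≥ 0.
f(t,s) = f(t-1,s-1) + f(t-1,s+1) for s ≥ 0; f(t,s) = 0 for s < 0.
t=0: f(0,0)=1
t=1: f(1,1)=1
t=2: f(2,0)=1 f(2,2)=1
t=3: f(3,1)=2 f(3,3)=1
Σ_s f(3,s) = 3
P = 3/8 = 3/8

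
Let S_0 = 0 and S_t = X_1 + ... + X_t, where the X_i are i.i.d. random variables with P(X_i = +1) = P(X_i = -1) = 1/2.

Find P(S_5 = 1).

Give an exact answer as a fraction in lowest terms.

Answer: 5/16

Derivation:
To reach position 1 after 5 steps: need 3 steps of +1 and 2 of -1.
Favorable paths: C(5,3) = 10
Total paths: 2^5 = 32
P = 10/32 = 5/16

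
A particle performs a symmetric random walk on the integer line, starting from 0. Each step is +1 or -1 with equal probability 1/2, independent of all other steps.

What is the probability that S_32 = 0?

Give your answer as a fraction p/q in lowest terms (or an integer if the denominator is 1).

Answer: 300540195/2147483648

Derivation:
To return to 0 after 32 steps: need exactly 16 steps of +1 and 16 of -1.
Favorable paths: C(32,16) = 601080390
Total paths: 2^32 = 4294967296
P = 601080390/4294967296 = 300540195/2147483648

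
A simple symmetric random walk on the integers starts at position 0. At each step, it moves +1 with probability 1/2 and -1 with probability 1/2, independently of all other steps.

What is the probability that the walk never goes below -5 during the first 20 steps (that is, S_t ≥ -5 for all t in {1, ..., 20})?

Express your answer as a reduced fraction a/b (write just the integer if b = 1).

Answer: 106267/131072

Derivation:
Let f(t,s) = #length-t paths at position s with S_1..S_t all ≥ -5.
f(t,s) = f(t-1,s-1) + f(t-1,s+1) for s ≥ -5; f(t,s) = 0 for s < -5.
t=0: f(0,0)=1
t=1: f(1,-1)=1 f(1,1)=1
t=2: f(2,-2)=1 f(2,0)=2 f(2,2)=1
t=3: f(3,-3)=1 f(3,-1)=3 f(3,1)=3 f(3,3)=1
t=4: f(4,-4)=1 f(4,-2)=4 f(4,0)=6 f(4,2)=4 f(4,4)=1
t=5: f(5,-5)=1 f(5,-3)=5 f(5,-1)=10 f(5,1)=10 f(5,3)=5 f(5,5)=1
t=6: f(6,-4)=6 f(6,-2)=15 f(6,0)=20 f(6,2)=15 f(6,4)=6 f(6,6)=1
t=7: f(7,-5)=6 f(7,-3)=21 f(7,-1)=35 f(7,1)=35 f(7,3)=21 f(7,5)=7 f(7,7)=1
t=8: f(8,-4)=27 f(8,-2)=56 f(8,0)=70 f(8,2)=56 f(8,4)=28 f(8,6)=8 f(8,8)=1
t=9: f(9,-5)=27 f(9,-3)=83 f(9,-1)=126 f(9,1)=126 f(9,3)=84 f(9,5)=36 f(9,7)=9 f(9,9)=1
t=10: f(10,-4)=110 f(10,-2)=209 f(10,0)=252 f(10,2)=210 f(10,4)=120 f(10,6)=45 f(10,8)=10 f(10,10)=1
t=11: f(11,-5)=110 f(11,-3)=319 f(11,-1)=461 f(11,1)=462 f(11,3)=330 f(11,5)=165 f(11,7)=55 f(11,9)=11 f(11,11)=1
t=12: f(12,-4)=429 f(12,-2)=780 f(12,0)=923 f(12,2)=792 f(12,4)=495 f(12,6)=220 f(12,8)=66 f(12,10)=12 f(12,12)=1
t=13: f(13,-5)=429 f(13,-3)=1209 f(13,-1)=1703 f(13,1)=1715 f(13,3)=1287 f(13,5)=715 f(13,7)=286 f(13,9)=78 f(13,11)=13 f(13,13)=1
t=14: f(14,-4)=1638 f(14,-2)=2912 f(14,0)=3418 f(14,2)=3002 f(14,4)=2002 f(14,6)=1001 f(14,8)=364 f(14,10)=91 f(14,12)=14 f(14,14)=1
t=15: f(15,-5)=1638 f(15,-3)=4550 f(15,-1)=6330 f(15,1)=6420 f(15,3)=5004 f(15,5)=3003 f(15,7)=1365 f(15,9)=455 f(15,11)=105 f(15,13)=15 f(15,15)=1
t=16: f(16,-4)=6188 f(16,-2)=10880 f(16,0)=12750 f(16,2)=11424 f(16,4)=8007 f(16,6)=4368 f(16,8)=1820 f(16,10)=560 f(16,12)=120 f(16,14)=16 f(16,16)=1
t=17: f(17,-5)=6188 f(17,-3)=17068 f(17,-1)=23630 f(17,1)=24174 f(17,3)=19431 f(17,5)=12375 f(17,7)=6188 f(17,9)=2380 f(17,11)=680 f(17,13)=136 f(17,15)=17 f(17,17)=1
t=18: f(18,-4)=23256 f(18,-2)=40698 f(18,0)=47804 f(18,2)=43605 f(18,4)=31806 f(18,6)=18563 f(18,8)=8568 f(18,10)=3060 f(18,12)=816 f(18,14)=153 f(18,16)=18 f(18,18)=1
t=19: f(19,-5)=23256 f(19,-3)=63954 f(19,-1)=88502 f(19,1)=91409 f(19,3)=75411 f(19,5)=50369 f(19,7)=27131 f(19,9)=11628 f(19,11)=3876 f(19,13)=969 f(19,15)=171 f(19,17)=19 f(19,19)=1
t=20: f(20,-4)=87210 f(20,-2)=152456 f(20,0)=179911 f(20,2)=166820 f(20,4)=125780 f(20,6)=77500 f(20,8)=38759 f(20,10)=15504 f(20,12)=4845 f(20,14)=1140 f(20,16)=190 f(20,18)=20 f(20,20)=1
Σ_s f(20,s) = 850136
P = 850136/1048576 = 106267/131072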